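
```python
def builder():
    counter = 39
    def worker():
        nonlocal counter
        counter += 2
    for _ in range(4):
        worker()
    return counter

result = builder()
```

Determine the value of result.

Step 1: counter = 39.
Step 2: worker() is called 4 times in a loop, each adding 2 via nonlocal.
Step 3: counter = 39 + 2 * 4 = 47

The answer is 47.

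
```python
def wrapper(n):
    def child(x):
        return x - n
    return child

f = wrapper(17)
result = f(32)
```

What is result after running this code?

Step 1: wrapper(17) creates a closure capturing n = 17.
Step 2: f(32) computes 32 - 17 = 15.
Step 3: result = 15

The answer is 15.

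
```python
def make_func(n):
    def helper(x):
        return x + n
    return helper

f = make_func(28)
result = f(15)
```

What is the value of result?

Step 1: make_func(28) creates a closure that captures n = 28.
Step 2: f(15) calls the closure with x = 15, returning 15 + 28 = 43.
Step 3: result = 43

The answer is 43.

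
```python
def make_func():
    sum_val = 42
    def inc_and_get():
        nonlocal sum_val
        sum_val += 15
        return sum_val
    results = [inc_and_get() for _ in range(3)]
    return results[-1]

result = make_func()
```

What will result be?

Step 1: sum_val = 42.
Step 2: Three calls to inc_and_get(), each adding 15.
Step 3: Last value = 42 + 15 * 3 = 87

The answer is 87.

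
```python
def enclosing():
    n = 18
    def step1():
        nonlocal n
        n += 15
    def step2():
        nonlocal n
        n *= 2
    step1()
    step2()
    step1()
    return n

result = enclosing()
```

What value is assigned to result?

Step 1: n = 18.
Step 2: step1(): n = 18 + 15 = 33.
Step 3: step2(): n = 33 * 2 = 66.
Step 4: step1(): n = 66 + 15 = 81. result = 81

The answer is 81.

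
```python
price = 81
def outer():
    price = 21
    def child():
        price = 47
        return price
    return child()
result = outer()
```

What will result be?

Step 1: Three scopes define price: global (81), outer (21), child (47).
Step 2: child() has its own local price = 47, which shadows both enclosing and global.
Step 3: result = 47 (local wins in LEGB)

The answer is 47.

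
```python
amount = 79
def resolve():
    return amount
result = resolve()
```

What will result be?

Step 1: amount = 79 is defined in the global scope.
Step 2: resolve() looks up amount. No local amount exists, so Python checks the global scope via LEGB rule and finds amount = 79.
Step 3: result = 79

The answer is 79.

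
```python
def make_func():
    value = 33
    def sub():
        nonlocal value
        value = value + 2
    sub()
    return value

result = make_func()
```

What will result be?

Step 1: make_func() sets value = 33.
Step 2: sub() uses nonlocal to modify value in make_func's scope: value = 33 + 2 = 35.
Step 3: make_func() returns the modified value = 35

The answer is 35.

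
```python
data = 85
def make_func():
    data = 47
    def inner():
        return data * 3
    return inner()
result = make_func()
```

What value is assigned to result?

Step 1: make_func() shadows global data with data = 47.
Step 2: inner() finds data = 47 in enclosing scope, computes 47 * 3 = 141.
Step 3: result = 141

The answer is 141.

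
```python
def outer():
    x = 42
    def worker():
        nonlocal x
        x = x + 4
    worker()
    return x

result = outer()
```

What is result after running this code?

Step 1: outer() sets x = 42.
Step 2: worker() uses nonlocal to modify x in outer's scope: x = 42 + 4 = 46.
Step 3: outer() returns the modified x = 46

The answer is 46.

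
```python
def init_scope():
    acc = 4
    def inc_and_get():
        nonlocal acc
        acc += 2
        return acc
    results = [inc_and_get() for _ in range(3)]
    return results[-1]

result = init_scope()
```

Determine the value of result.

Step 1: acc = 4.
Step 2: Three calls to inc_and_get(), each adding 2.
Step 3: Last value = 4 + 2 * 3 = 10

The answer is 10.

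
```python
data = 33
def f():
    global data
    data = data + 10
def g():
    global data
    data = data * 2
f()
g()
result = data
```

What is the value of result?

Step 1: data = 33.
Step 2: f() adds 10: data = 33 + 10 = 43.
Step 3: g() doubles: data = 43 * 2 = 86.
Step 4: result = 86

The answer is 86.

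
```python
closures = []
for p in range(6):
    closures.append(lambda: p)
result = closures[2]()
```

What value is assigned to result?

Step 1: The loop creates 6 lambdas, all referencing the same variable p.
Step 2: After the loop, p = 5 (final value).
Step 3: closures[2]() looks up p at call time and finds 5. This is the late binding gotcha. result = 5

The answer is 5.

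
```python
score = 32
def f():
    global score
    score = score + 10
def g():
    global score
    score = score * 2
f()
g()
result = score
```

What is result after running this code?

Step 1: score = 32.
Step 2: f() adds 10: score = 32 + 10 = 42.
Step 3: g() doubles: score = 42 * 2 = 84.
Step 4: result = 84

The answer is 84.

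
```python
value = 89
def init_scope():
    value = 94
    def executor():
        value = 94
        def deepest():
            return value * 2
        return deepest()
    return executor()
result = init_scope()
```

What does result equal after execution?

Step 1: deepest() looks up value through LEGB: not local, finds value = 94 in enclosing executor().
Step 2: Returns 94 * 2 = 188.
Step 3: result = 188

The answer is 188.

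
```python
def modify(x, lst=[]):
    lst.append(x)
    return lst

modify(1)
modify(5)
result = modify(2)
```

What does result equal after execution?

Step 1: Mutable default argument gotcha! The list [] is created once.
Step 2: Each call appends to the SAME list: [1], [1, 5], [1, 5, 2].
Step 3: result = [1, 5, 2]

The answer is [1, 5, 2].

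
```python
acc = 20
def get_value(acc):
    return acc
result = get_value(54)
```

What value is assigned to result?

Step 1: Global acc = 20.
Step 2: get_value(54) takes parameter acc = 54, which shadows the global.
Step 3: result = 54

The answer is 54.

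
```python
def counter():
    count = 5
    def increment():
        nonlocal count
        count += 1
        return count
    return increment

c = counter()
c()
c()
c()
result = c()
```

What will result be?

Step 1: counter() creates closure with count = 5.
Step 2: Each c() call increments count via nonlocal. After 4 calls: 5 + 4 = 9.
Step 3: result = 9

The answer is 9.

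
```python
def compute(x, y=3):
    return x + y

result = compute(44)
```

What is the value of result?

Step 1: compute(44) uses default y = 3.
Step 2: Returns 44 + 3 = 47.
Step 3: result = 47

The answer is 47.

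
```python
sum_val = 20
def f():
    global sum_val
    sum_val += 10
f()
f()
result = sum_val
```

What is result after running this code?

Step 1: sum_val = 20.
Step 2: First f(): sum_val = 20 + 10 = 30.
Step 3: Second f(): sum_val = 30 + 10 = 40. result = 40

The answer is 40.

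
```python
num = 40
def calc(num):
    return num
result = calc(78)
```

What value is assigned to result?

Step 1: Global num = 40.
Step 2: calc(78) takes parameter num = 78, which shadows the global.
Step 3: result = 78

The answer is 78.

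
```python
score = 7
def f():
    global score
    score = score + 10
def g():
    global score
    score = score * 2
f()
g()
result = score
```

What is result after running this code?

Step 1: score = 7.
Step 2: f() adds 10: score = 7 + 10 = 17.
Step 3: g() doubles: score = 17 * 2 = 34.
Step 4: result = 34

The answer is 34.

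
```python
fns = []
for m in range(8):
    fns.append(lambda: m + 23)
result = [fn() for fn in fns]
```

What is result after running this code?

Step 1: All lambdas capture m by reference. After the loop, m = 7.
Step 2: Each call returns 7 + 23 = 30.
Step 3: result = [30, 30, 30, 30, 30, 30, 30, 30]

The answer is [30, 30, 30, 30, 30, 30, 30, 30].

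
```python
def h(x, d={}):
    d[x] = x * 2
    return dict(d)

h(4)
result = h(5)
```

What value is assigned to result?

Step 1: Mutable default dict is shared across calls.
Step 2: First call adds 4: 8. Second call adds 5: 10.
Step 3: result = {4: 8, 5: 10}

The answer is {4: 8, 5: 10}.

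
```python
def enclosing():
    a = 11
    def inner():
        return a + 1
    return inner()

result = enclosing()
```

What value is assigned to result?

Step 1: enclosing() defines a = 11.
Step 2: inner() reads a = 11 from enclosing scope, returns 11 + 1 = 12.
Step 3: result = 12

The answer is 12.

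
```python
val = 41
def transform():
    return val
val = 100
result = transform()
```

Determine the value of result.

Step 1: val is first set to 41, then reassigned to 100.
Step 2: transform() is called after the reassignment, so it looks up the current global val = 100.
Step 3: result = 100

The answer is 100.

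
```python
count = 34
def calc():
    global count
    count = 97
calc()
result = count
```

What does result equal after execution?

Step 1: count = 34 globally.
Step 2: calc() declares global count and sets it to 97.
Step 3: After calc(), global count = 97. result = 97

The answer is 97.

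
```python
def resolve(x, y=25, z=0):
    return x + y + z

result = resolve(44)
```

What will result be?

Step 1: resolve(44) uses defaults y = 25, z = 0.
Step 2: Returns 44 + 25 + 0 = 69.
Step 3: result = 69

The answer is 69.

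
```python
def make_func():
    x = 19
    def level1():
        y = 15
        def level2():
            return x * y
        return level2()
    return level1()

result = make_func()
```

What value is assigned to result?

Step 1: x = 19 in make_func. y = 15 in level1.
Step 2: level2() reads x = 19 and y = 15 from enclosing scopes.
Step 3: result = 19 * 15 = 285

The answer is 285.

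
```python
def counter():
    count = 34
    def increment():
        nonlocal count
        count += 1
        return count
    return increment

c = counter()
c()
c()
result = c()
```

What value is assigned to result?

Step 1: counter() creates closure with count = 34.
Step 2: Each c() call increments count via nonlocal. After 3 calls: 34 + 3 = 37.
Step 3: result = 37

The answer is 37.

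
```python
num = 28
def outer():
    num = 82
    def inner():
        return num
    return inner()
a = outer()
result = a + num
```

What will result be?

Step 1: outer() has local num = 82. inner() reads from enclosing.
Step 2: outer() returns 82. Global num = 28 unchanged.
Step 3: result = 82 + 28 = 110

The answer is 110.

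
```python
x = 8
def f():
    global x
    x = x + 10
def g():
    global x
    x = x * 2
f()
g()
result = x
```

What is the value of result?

Step 1: x = 8.
Step 2: f() adds 10: x = 8 + 10 = 18.
Step 3: g() doubles: x = 18 * 2 = 36.
Step 4: result = 36

The answer is 36.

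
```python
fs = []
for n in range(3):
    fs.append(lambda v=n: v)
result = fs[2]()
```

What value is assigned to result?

Step 1: Default argument v=n captures n's value at each iteration.
Step 2: fs[2] captured v = 2 when n was 2.
Step 3: result = 2

The answer is 2.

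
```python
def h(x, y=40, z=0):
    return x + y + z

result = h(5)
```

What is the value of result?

Step 1: h(5) uses defaults y = 40, z = 0.
Step 2: Returns 5 + 40 + 0 = 45.
Step 3: result = 45

The answer is 45.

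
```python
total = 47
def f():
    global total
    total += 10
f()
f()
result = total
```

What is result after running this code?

Step 1: total = 47.
Step 2: First f(): total = 47 + 10 = 57.
Step 3: Second f(): total = 57 + 10 = 67. result = 67

The answer is 67.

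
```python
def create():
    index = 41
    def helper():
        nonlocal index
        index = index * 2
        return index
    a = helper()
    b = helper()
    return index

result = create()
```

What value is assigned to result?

Step 1: index starts at 41.
Step 2: First helper(): index = 41 * 2 = 82.
Step 3: Second helper(): index = 82 * 2 = 164.
Step 4: result = 164

The answer is 164.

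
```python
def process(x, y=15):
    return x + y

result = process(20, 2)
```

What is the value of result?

Step 1: process(20, 2) overrides default y with 2.
Step 2: Returns 20 + 2 = 22.
Step 3: result = 22

The answer is 22.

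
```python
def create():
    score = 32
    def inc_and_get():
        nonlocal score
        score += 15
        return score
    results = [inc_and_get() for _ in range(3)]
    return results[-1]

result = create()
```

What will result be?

Step 1: score = 32.
Step 2: Three calls to inc_and_get(), each adding 15.
Step 3: Last value = 32 + 15 * 3 = 77

The answer is 77.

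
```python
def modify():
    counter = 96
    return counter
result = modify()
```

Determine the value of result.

Step 1: modify() defines counter = 96 in its local scope.
Step 2: return counter finds the local variable counter = 96.
Step 3: result = 96

The answer is 96.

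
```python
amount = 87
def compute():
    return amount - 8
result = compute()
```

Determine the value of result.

Step 1: amount = 87 is defined globally.
Step 2: compute() looks up amount from global scope = 87, then computes 87 - 8 = 79.
Step 3: result = 79

The answer is 79.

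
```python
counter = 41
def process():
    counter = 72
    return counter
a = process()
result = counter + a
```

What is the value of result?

Step 1: Global counter = 41. process() returns local counter = 72.
Step 2: a = 72. Global counter still = 41.
Step 3: result = 41 + 72 = 113

The answer is 113.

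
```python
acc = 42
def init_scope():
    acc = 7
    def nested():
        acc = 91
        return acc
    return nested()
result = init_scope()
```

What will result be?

Step 1: Three scopes define acc: global (42), init_scope (7), nested (91).
Step 2: nested() has its own local acc = 91, which shadows both enclosing and global.
Step 3: result = 91 (local wins in LEGB)

The answer is 91.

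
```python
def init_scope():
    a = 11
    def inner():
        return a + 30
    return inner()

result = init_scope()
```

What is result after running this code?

Step 1: init_scope() defines a = 11.
Step 2: inner() reads a = 11 from enclosing scope, returns 11 + 30 = 41.
Step 3: result = 41

The answer is 41.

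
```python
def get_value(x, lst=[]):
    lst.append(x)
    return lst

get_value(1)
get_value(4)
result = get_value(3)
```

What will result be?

Step 1: Mutable default argument gotcha! The list [] is created once.
Step 2: Each call appends to the SAME list: [1], [1, 4], [1, 4, 3].
Step 3: result = [1, 4, 3]

The answer is [1, 4, 3].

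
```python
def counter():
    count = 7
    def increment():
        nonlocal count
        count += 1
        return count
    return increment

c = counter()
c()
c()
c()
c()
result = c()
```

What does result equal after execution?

Step 1: counter() creates closure with count = 7.
Step 2: Each c() call increments count via nonlocal. After 5 calls: 7 + 5 = 12.
Step 3: result = 12

The answer is 12.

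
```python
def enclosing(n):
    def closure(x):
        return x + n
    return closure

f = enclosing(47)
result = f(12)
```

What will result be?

Step 1: enclosing(47) creates a closure that captures n = 47.
Step 2: f(12) calls the closure with x = 12, returning 12 + 47 = 59.
Step 3: result = 59

The answer is 59.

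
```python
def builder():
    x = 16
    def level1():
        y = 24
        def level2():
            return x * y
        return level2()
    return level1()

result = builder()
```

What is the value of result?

Step 1: x = 16 in builder. y = 24 in level1.
Step 2: level2() reads x = 16 and y = 24 from enclosing scopes.
Step 3: result = 16 * 24 = 384

The answer is 384.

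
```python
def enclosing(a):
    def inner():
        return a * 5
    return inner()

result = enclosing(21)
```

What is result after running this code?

Step 1: enclosing(21) binds parameter a = 21.
Step 2: inner() accesses a = 21 from enclosing scope.
Step 3: result = 21 * 5 = 105

The answer is 105.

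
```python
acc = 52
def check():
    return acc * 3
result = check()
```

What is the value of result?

Step 1: acc = 52 is defined globally.
Step 2: check() looks up acc from global scope = 52, then computes 52 * 3 = 156.
Step 3: result = 156

The answer is 156.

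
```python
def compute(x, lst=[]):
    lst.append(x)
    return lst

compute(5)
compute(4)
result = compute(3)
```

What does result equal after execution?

Step 1: Mutable default argument gotcha! The list [] is created once.
Step 2: Each call appends to the SAME list: [5], [5, 4], [5, 4, 3].
Step 3: result = [5, 4, 3]

The answer is [5, 4, 3].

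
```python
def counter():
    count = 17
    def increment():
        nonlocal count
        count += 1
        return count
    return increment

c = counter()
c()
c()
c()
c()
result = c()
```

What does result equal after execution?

Step 1: counter() creates closure with count = 17.
Step 2: Each c() call increments count via nonlocal. After 5 calls: 17 + 5 = 22.
Step 3: result = 22

The answer is 22.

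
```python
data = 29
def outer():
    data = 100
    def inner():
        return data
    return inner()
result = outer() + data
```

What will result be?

Step 1: Global data = 29. outer() shadows with data = 100.
Step 2: inner() returns enclosing data = 100. outer() = 100.
Step 3: result = 100 + global data (29) = 129

The answer is 129.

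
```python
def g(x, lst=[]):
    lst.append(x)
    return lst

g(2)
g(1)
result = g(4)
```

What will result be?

Step 1: Mutable default argument gotcha! The list [] is created once.
Step 2: Each call appends to the SAME list: [2], [2, 1], [2, 1, 4].
Step 3: result = [2, 1, 4]

The answer is [2, 1, 4].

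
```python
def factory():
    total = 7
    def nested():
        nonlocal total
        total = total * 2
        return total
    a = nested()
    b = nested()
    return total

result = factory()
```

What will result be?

Step 1: total starts at 7.
Step 2: First nested(): total = 7 * 2 = 14.
Step 3: Second nested(): total = 14 * 2 = 28.
Step 4: result = 28

The answer is 28.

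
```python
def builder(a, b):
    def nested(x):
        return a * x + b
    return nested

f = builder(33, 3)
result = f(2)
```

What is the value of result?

Step 1: builder(33, 3) captures a = 33, b = 3.
Step 2: f(2) computes 33 * 2 + 3 = 69.
Step 3: result = 69

The answer is 69.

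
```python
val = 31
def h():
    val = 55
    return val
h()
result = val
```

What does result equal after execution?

Step 1: val = 31 globally.
Step 2: h() creates a LOCAL val = 55 (no global keyword!).
Step 3: The global val is unchanged. result = 31

The answer is 31.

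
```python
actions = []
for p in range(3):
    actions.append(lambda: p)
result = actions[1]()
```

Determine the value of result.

Step 1: The loop creates 3 lambdas, all referencing the same variable p.
Step 2: After the loop, p = 2 (final value).
Step 3: actions[1]() looks up p at call time and finds 2. This is the late binding gotcha. result = 2

The answer is 2.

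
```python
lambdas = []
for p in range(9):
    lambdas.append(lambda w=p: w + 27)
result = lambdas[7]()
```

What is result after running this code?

Step 1: Default argument w=p captures p's value at definition time.
Step 2: lambdas[7] was defined when p = 7, so w defaults to 7.
Step 3: result = 7 + 27 = 34 (default arg fixes the late binding issue)

The answer is 34.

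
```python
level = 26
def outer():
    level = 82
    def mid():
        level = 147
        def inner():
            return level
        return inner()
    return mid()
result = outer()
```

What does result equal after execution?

Step 1: Three levels of shadowing: global 26, outer 82, mid 147.
Step 2: inner() finds level = 147 in enclosing mid() scope.
Step 3: result = 147

The answer is 147.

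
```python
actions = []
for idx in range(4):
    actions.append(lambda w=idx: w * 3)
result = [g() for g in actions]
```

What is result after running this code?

Step 1: Default arg w=idx captures idx at each iteration.
Step 2: actions[k] has w defaulting to k, returns k * 3.
Step 3: result = [0, 3, 6, 9]

The answer is [0, 3, 6, 9].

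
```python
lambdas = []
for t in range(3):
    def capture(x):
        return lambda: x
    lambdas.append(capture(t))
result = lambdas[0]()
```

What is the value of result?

Step 1: capture(t) creates a new scope capturing x = t at call time.
Step 2: lambdas[0] = capture(0), so its lambda captures x = 0.
Step 3: result = 0 (closure factory fixes late binding)

The answer is 0.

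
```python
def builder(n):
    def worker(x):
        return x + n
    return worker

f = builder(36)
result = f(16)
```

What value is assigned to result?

Step 1: builder(36) creates a closure that captures n = 36.
Step 2: f(16) calls the closure with x = 16, returning 16 + 36 = 52.
Step 3: result = 52

The answer is 52.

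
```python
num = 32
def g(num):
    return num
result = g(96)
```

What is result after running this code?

Step 1: Global num = 32.
Step 2: g(96) takes parameter num = 96, which shadows the global.
Step 3: result = 96

The answer is 96.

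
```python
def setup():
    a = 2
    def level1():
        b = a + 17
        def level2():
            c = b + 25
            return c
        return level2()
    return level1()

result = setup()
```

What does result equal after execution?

Step 1: a = 2. b = a + 17 = 19.
Step 2: c = b + 25 = 19 + 25 = 44.
Step 3: result = 44

The answer is 44.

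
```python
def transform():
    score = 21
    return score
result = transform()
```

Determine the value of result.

Step 1: transform() defines score = 21 in its local scope.
Step 2: return score finds the local variable score = 21.
Step 3: result = 21

The answer is 21.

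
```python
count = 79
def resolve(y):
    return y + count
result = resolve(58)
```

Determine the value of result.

Step 1: count = 79 is defined globally.
Step 2: resolve(58) uses parameter y = 58 and looks up count from global scope = 79.
Step 3: result = 58 + 79 = 137

The answer is 137.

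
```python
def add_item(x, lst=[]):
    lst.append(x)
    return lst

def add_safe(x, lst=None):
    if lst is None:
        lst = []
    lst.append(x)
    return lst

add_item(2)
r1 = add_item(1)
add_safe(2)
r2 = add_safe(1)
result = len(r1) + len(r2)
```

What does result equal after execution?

Step 1: add_item shares mutable default: after 2 calls, lst = [2, 1], len = 2.
Step 2: add_safe creates fresh list each time: r2 = [1], len = 1.
Step 3: result = 2 + 1 = 3

The answer is 3.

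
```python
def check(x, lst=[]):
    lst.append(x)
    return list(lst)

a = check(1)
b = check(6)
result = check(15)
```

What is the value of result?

Step 1: Default list is shared. list() creates copies for return values.
Step 2: Internal list grows: [1] -> [1, 6] -> [1, 6, 15].
Step 3: result = [1, 6, 15]

The answer is [1, 6, 15].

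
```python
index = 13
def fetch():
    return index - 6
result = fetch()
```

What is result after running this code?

Step 1: index = 13 is defined globally.
Step 2: fetch() looks up index from global scope = 13, then computes 13 - 6 = 7.
Step 3: result = 7

The answer is 7.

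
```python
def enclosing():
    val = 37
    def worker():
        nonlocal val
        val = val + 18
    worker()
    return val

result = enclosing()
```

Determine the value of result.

Step 1: enclosing() sets val = 37.
Step 2: worker() uses nonlocal to modify val in enclosing's scope: val = 37 + 18 = 55.
Step 3: enclosing() returns the modified val = 55

The answer is 55.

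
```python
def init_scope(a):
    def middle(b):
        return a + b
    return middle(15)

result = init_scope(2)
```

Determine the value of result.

Step 1: init_scope(2) passes a = 2.
Step 2: middle(15) has b = 15, reads a = 2 from enclosing.
Step 3: result = 2 + 15 = 17

The answer is 17.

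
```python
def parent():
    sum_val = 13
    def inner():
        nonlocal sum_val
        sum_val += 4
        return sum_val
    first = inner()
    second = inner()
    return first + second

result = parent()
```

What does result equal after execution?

Step 1: sum_val starts at 13.
Step 2: First call: sum_val = 13 + 4 = 17, returns 17.
Step 3: Second call: sum_val = 17 + 4 = 21, returns 21.
Step 4: result = 17 + 21 = 38

The answer is 38.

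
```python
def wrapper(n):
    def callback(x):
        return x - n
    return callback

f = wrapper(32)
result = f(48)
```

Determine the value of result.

Step 1: wrapper(32) creates a closure capturing n = 32.
Step 2: f(48) computes 48 - 32 = 16.
Step 3: result = 16

The answer is 16.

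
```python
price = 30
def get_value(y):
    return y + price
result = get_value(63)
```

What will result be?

Step 1: price = 30 is defined globally.
Step 2: get_value(63) uses parameter y = 63 and looks up price from global scope = 30.
Step 3: result = 63 + 30 = 93

The answer is 93.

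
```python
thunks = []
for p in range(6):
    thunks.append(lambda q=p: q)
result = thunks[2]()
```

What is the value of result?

Step 1: Default argument q=p captures p's value at each iteration.
Step 2: thunks[2] captured q = 2 when p was 2.
Step 3: result = 2

The answer is 2.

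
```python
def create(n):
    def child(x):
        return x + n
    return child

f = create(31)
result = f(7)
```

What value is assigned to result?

Step 1: create(31) creates a closure that captures n = 31.
Step 2: f(7) calls the closure with x = 7, returning 7 + 31 = 38.
Step 3: result = 38

The answer is 38.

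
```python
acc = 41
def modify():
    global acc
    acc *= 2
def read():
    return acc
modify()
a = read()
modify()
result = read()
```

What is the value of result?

Step 1: acc = 41.
Step 2: First modify(): acc = 41 * 2 = 82.
Step 3: Second modify(): acc = 82 * 2 = 164.
Step 4: read() returns 164

The answer is 164.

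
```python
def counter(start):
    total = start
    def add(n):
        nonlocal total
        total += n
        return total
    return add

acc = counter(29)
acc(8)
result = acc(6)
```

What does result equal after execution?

Step 1: counter(29) creates closure with total = 29.
Step 2: First acc(8): total = 29 + 8 = 37.
Step 3: Second acc(6): total = 37 + 6 = 43. result = 43

The answer is 43.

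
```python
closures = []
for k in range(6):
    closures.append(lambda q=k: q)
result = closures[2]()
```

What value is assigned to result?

Step 1: Default argument q=k captures k's value at each iteration.
Step 2: closures[2] captured q = 2 when k was 2.
Step 3: result = 2

The answer is 2.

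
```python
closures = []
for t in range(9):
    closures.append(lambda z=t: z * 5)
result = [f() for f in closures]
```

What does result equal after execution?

Step 1: Default arg z=t captures t at each iteration.
Step 2: closures[k] has z defaulting to k, returns k * 5.
Step 3: result = [0, 5, 10, 15, 20, 25, 30, 35, 40]

The answer is [0, 5, 10, 15, 20, 25, 30, 35, 40].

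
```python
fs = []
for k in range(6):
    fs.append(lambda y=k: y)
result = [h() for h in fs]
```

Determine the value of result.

Step 1: Default arg y=k captures k at each iteration.
Step 2: Each lambda has its own default: 0, 1, ..., 5.
Step 3: result = [0, 1, 2, 3, 4, 5]

The answer is [0, 1, 2, 3, 4, 5].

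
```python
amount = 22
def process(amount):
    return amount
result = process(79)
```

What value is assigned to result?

Step 1: Global amount = 22.
Step 2: process(79) takes parameter amount = 79, which shadows the global.
Step 3: result = 79

The answer is 79.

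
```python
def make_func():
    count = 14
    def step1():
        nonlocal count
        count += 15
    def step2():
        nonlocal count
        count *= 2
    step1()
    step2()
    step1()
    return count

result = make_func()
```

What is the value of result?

Step 1: count = 14.
Step 2: step1(): count = 14 + 15 = 29.
Step 3: step2(): count = 29 * 2 = 58.
Step 4: step1(): count = 58 + 15 = 73. result = 73

The answer is 73.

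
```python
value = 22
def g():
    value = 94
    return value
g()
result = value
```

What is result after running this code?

Step 1: value = 22 globally.
Step 2: g() creates a LOCAL value = 94 (no global keyword!).
Step 3: The global value is unchanged. result = 22

The answer is 22.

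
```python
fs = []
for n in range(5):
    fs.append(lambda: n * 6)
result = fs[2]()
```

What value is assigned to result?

Step 1: All lambdas reference the same variable n (late binding).
Step 2: After the loop, n = 4. Every lambda returns n * 6.
Step 3: fs[2]() = 4 * 6 = 24

The answer is 24.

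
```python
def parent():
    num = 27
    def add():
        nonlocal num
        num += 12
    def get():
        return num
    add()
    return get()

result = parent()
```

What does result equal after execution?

Step 1: num = 27. add() modifies it via nonlocal, get() reads it.
Step 2: add() makes num = 27 + 12 = 39.
Step 3: get() returns 39. result = 39

The answer is 39.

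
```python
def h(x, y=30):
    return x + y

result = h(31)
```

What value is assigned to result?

Step 1: h(31) uses default y = 30.
Step 2: Returns 31 + 30 = 61.
Step 3: result = 61

The answer is 61.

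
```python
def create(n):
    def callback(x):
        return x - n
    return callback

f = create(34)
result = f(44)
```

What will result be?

Step 1: create(34) creates a closure capturing n = 34.
Step 2: f(44) computes 44 - 34 = 10.
Step 3: result = 10

The answer is 10.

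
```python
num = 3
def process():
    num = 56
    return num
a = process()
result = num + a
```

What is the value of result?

Step 1: Global num = 3. process() returns local num = 56.
Step 2: a = 56. Global num still = 3.
Step 3: result = 3 + 56 = 59

The answer is 59.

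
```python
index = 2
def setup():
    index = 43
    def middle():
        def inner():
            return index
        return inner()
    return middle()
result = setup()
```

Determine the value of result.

Step 1: setup() defines index = 43. middle() and inner() have no local index.
Step 2: inner() checks local (none), enclosing middle() (none), enclosing setup() and finds index = 43.
Step 3: result = 43

The answer is 43.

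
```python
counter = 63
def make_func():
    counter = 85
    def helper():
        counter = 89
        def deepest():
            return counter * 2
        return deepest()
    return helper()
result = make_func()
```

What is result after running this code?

Step 1: deepest() looks up counter through LEGB: not local, finds counter = 89 in enclosing helper().
Step 2: Returns 89 * 2 = 178.
Step 3: result = 178

The answer is 178.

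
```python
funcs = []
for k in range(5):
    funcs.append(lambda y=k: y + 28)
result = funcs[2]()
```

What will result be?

Step 1: Default argument y=k captures k's value at definition time.
Step 2: funcs[2] was defined when k = 2, so y defaults to 2.
Step 3: result = 2 + 28 = 30 (default arg fixes the late binding issue)

The answer is 30.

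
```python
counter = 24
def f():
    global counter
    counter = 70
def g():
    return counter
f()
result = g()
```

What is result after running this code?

Step 1: counter = 24.
Step 2: f() sets global counter = 70.
Step 3: g() reads global counter = 70. result = 70

The answer is 70.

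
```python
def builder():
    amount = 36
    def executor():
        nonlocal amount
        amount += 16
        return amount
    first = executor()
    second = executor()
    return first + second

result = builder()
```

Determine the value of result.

Step 1: amount starts at 36.
Step 2: First call: amount = 36 + 16 = 52, returns 52.
Step 3: Second call: amount = 52 + 16 = 68, returns 68.
Step 4: result = 52 + 68 = 120

The answer is 120.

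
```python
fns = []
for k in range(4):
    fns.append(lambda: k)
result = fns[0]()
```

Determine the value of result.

Step 1: The loop creates 4 lambdas, all referencing the same variable k.
Step 2: After the loop, k = 3 (final value).
Step 3: fns[0]() looks up k at call time and finds 3. This is the late binding gotcha. result = 3

The answer is 3.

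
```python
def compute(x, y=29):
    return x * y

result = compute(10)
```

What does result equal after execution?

Step 1: compute(10) uses default y = 29.
Step 2: Returns 10 * 29 = 290.
Step 3: result = 290

The answer is 290.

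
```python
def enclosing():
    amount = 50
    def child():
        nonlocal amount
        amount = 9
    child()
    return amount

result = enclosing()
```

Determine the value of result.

Step 1: enclosing() sets amount = 50.
Step 2: child() uses nonlocal to reassign amount = 9.
Step 3: result = 9

The answer is 9.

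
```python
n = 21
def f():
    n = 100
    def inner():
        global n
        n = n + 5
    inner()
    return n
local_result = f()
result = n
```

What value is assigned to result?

Step 1: Global n = 21. f() creates local n = 100.
Step 2: inner() declares global n and adds 5: global n = 21 + 5 = 26.
Step 3: f() returns its local n = 100 (unaffected by inner).
Step 4: result = global n = 26

The answer is 26.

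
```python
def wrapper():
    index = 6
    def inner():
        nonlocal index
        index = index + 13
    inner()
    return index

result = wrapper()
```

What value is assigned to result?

Step 1: wrapper() sets index = 6.
Step 2: inner() uses nonlocal to modify index in wrapper's scope: index = 6 + 13 = 19.
Step 3: wrapper() returns the modified index = 19

The answer is 19.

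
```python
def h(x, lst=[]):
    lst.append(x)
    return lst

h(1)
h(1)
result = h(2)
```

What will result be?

Step 1: Mutable default argument gotcha! The list [] is created once.
Step 2: Each call appends to the SAME list: [1], [1, 1], [1, 1, 2].
Step 3: result = [1, 1, 2]

The answer is [1, 1, 2].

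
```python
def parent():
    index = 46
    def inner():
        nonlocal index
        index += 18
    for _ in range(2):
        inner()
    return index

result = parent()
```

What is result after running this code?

Step 1: index = 46.
Step 2: inner() is called 2 times in a loop, each adding 18 via nonlocal.
Step 3: index = 46 + 18 * 2 = 82

The answer is 82.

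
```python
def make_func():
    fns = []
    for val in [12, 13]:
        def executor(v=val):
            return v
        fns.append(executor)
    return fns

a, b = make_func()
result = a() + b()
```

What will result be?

Step 1: Default argument v=val captures val at each iteration.
Step 2: a() returns 12 (captured at first iteration), b() returns 13 (captured at second).
Step 3: result = 12 + 13 = 25

The answer is 25.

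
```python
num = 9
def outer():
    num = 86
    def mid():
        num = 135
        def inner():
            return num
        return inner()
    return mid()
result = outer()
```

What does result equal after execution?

Step 1: Three levels of shadowing: global 9, outer 86, mid 135.
Step 2: inner() finds num = 135 in enclosing mid() scope.
Step 3: result = 135

The answer is 135.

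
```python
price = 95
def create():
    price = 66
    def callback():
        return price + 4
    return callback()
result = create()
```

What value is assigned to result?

Step 1: create() shadows global price with price = 66.
Step 2: callback() finds price = 66 in enclosing scope, computes 66 + 4 = 70.
Step 3: result = 70

The answer is 70.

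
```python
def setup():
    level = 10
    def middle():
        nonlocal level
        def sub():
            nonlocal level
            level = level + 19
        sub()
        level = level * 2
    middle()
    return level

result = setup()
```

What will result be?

Step 1: level = 10.
Step 2: sub() adds 19: level = 10 + 19 = 29.
Step 3: middle() doubles: level = 29 * 2 = 58.
Step 4: result = 58

The answer is 58.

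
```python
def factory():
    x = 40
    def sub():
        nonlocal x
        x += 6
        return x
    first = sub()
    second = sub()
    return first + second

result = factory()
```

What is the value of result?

Step 1: x starts at 40.
Step 2: First call: x = 40 + 6 = 46, returns 46.
Step 3: Second call: x = 46 + 6 = 52, returns 52.
Step 4: result = 46 + 52 = 98

The answer is 98.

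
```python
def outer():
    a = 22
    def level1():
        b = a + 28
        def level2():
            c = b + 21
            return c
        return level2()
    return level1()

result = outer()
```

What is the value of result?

Step 1: a = 22. b = a + 28 = 50.
Step 2: c = b + 21 = 50 + 21 = 71.
Step 3: result = 71

The answer is 71.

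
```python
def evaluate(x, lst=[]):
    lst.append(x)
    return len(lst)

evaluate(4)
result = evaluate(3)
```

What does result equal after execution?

Step 1: Mutable default list persists between calls.
Step 2: First call: lst = [4], len = 1. Second call: lst = [4, 3], len = 2.
Step 3: result = 2

The answer is 2.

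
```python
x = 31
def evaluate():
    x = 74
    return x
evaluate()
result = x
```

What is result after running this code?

Step 1: x = 31 globally.
Step 2: evaluate() creates a LOCAL x = 74 (no global keyword!).
Step 3: The global x is unchanged. result = 31

The answer is 31.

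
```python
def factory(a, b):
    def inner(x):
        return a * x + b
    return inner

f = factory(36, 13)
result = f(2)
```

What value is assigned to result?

Step 1: factory(36, 13) captures a = 36, b = 13.
Step 2: f(2) computes 36 * 2 + 13 = 85.
Step 3: result = 85

The answer is 85.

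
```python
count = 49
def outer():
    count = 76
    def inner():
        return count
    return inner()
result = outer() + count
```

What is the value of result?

Step 1: Global count = 49. outer() shadows with count = 76.
Step 2: inner() returns enclosing count = 76. outer() = 76.
Step 3: result = 76 + global count (49) = 125

The answer is 125.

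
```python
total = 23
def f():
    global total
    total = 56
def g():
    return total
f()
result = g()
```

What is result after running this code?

Step 1: total = 23.
Step 2: f() sets global total = 56.
Step 3: g() reads global total = 56. result = 56

The answer is 56.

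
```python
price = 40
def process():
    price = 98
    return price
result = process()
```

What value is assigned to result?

Step 1: Global price = 40.
Step 2: process() creates local price = 98, shadowing the global.
Step 3: Returns local price = 98. result = 98

The answer is 98.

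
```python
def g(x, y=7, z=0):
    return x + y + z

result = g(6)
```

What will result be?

Step 1: g(6) uses defaults y = 7, z = 0.
Step 2: Returns 6 + 7 + 0 = 13.
Step 3: result = 13

The answer is 13.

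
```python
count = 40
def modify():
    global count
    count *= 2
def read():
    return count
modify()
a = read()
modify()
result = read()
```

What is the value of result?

Step 1: count = 40.
Step 2: First modify(): count = 40 * 2 = 80.
Step 3: Second modify(): count = 80 * 2 = 160.
Step 4: read() returns 160

The answer is 160.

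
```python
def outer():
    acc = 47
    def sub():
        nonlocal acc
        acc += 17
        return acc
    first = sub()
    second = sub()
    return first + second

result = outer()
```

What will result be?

Step 1: acc starts at 47.
Step 2: First call: acc = 47 + 17 = 64, returns 64.
Step 3: Second call: acc = 64 + 17 = 81, returns 81.
Step 4: result = 64 + 81 = 145

The answer is 145.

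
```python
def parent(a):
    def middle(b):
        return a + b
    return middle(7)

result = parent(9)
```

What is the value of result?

Step 1: parent(9) passes a = 9.
Step 2: middle(7) has b = 7, reads a = 9 from enclosing.
Step 3: result = 9 + 7 = 16

The answer is 16.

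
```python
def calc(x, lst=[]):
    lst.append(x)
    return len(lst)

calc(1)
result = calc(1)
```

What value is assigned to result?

Step 1: Mutable default list persists between calls.
Step 2: First call: lst = [1], len = 1. Second call: lst = [1, 1], len = 2.
Step 3: result = 2

The answer is 2.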